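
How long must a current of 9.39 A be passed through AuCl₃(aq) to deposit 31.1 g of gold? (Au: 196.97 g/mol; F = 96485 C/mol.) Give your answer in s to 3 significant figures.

n(Au) = 31.1 / 196.97 = 0.1579 mol
Au³⁺ + 3e⁻ → Au, so n(e⁻) = 3 × 0.1579 = 0.4737 mol
Q = 0.4737 × 96485 = 45700 C
t = Q / I = 45700 / 9.39 = 4867 s

4870 s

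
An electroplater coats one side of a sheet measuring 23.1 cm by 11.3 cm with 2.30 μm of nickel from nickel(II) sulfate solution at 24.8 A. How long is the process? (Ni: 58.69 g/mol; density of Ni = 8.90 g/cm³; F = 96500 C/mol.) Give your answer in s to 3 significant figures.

Plated area = 23.1 × 11.3 = 261.0 cm²
Volume = 261.0 × 2.30×10⁻⁴ cm = 0.06003 cm³
m(Ni) = 0.06003 × 8.90 = 0.5343 g
n(Ni) = 0.5343 / 58.69 = 0.009104 mol; n(e⁻) = 2 × 0.009104 = 0.01821 mol
Q = 0.01821 × 96500 = 1757 C
t = 1757 / 24.8 = 70.85 s

70.9 s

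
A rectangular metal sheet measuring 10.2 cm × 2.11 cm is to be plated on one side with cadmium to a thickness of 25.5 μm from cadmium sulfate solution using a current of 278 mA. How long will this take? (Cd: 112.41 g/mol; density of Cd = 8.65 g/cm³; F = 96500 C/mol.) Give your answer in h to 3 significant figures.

0.814 h

Plated area = 10.2 × 2.11 = 21.52 cm²
Volume = 21.52 × 25.5×10⁻⁴ cm = 0.05488 cm³
m(Cd) = 0.05488 × 8.65 = 0.4747 g
n(Cd) = 0.4747 / 112.41 = 0.004223 mol; n(e⁻) = 2 × 0.004223 = 0.008446 mol
Q = 0.008446 × 96500 = 815.0 C
t = 815.0 / 0.278 = 2932 s = 0.814 h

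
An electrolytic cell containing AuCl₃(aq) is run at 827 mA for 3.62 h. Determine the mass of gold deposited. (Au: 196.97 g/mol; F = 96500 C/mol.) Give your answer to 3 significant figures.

7.33 g

Q = It = 0.827 × 13032 = 10780 C
n(e⁻) = Q/F = 10780/96500 = 0.1117 mol
Au³⁺ + 3e⁻ → Au, so n(Au) = 0.1117 / 3 = 0.03723 mol
m = 0.03723 × 196.97 = 7.33 g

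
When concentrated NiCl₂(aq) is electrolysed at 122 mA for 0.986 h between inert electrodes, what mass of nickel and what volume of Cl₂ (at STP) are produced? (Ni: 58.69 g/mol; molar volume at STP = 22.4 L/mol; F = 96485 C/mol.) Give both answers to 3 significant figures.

Q = 0.122 × 3549.6 = 433.1 C; n(e⁻) = 433.1 / 96485 = 0.004489 mol
Cathode: Ni²⁺ + 2e⁻ → Ni → n(Ni) = 0.004489/2 = 0.002245 mol → 0.132 g
Anode: 2Cl⁻ → Cl₂ + 2e⁻ → n(Cl₂) = 0.004489/2 = 0.002245 mol → 0.0503 L

0.132 g Ni; 0.0503 L Cl₂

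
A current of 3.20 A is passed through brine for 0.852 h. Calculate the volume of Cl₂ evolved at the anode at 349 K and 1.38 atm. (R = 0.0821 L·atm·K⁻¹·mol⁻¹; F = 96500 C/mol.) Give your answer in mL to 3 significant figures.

Q = 3.20 A × 3067.2 s = 9815 C
n(e⁻) = Q/F = 9815/96500 = 0.1017 mol
2Cl⁻ → Cl₂ + 2e⁻, so n(Cl₂) = 0.1017 / 2 = 0.05085 mol
V = nRT/P = 0.05085 × 0.0821 × 349 / 1.38 = 1.056 L
= 1060 mL

1060 mL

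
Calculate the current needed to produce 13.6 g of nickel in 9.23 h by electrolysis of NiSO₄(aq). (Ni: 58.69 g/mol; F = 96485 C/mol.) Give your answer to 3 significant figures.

n(Ni) = 13.6 / 58.69 = 0.2317 mol
Ni²⁺ + 2e⁻ → Ni, so n(e⁻) = 2 × 0.2317 = 0.4634 mol
Q = 0.4634 × 96485 = 44710 C
I = Q / t = 44710 / 33228 s = 1.35 A

1.35 A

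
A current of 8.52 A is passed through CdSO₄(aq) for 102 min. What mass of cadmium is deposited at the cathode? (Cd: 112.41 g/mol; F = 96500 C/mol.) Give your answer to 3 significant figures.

30.4 g

Q = 8.52 A × 6120 s = 52140 C
n(e⁻) = Q/F = 52140/96500 = 0.5403 mol
Cd²⁺ + 2e⁻ → Cd, so n(Cd) = 0.5403 / 2 = 0.2702 mol
m = 0.2702 × 112.41 = 30.4 g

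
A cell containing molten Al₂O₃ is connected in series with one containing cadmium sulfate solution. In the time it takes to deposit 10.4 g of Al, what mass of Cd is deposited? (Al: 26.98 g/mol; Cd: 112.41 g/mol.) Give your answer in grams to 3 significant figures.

n(Al) = 10.4 / 26.98 = 0.3855 mol
Al³⁺ + 3e⁻ → Al, so n(e⁻) = 3 × 0.3855 = 1.157 mol
Since the cells are in series, n(e⁻) in the Cd cell is also 1.157 mol.
Cd²⁺ + 2e⁻ → Cd, so n(Cd) = 1.157 / 2 = 0.5785 mol
m(Cd) = 0.5785 × 112.41 = 65.0 g

65.0 g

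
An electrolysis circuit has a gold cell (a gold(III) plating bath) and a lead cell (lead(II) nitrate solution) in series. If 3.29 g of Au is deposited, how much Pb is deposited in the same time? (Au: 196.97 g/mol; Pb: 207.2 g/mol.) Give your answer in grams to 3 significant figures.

5.19 g

n(Au) = 3.29 / 196.97 = 0.01670 mol
Au³⁺ + 3e⁻ → Au, so n(e⁻) = 3 × 0.01670 = 0.05010 mol
The cells are in series, so the same charge (and hence the same n(e⁻) = 0.05010 mol) passes through both.
Pb²⁺ + 2e⁻ → Pb, so n(Pb) = 0.05010 / 2 = 0.02505 mol
m(Pb) = 0.02505 × 207.2 = 5.19 g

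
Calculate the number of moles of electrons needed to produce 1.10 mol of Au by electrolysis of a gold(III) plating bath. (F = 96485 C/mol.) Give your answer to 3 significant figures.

3.30 mol

Au³⁺ + 3e⁻ → Au, so n(e⁻) = 3 × 1.10 = 3.300 mol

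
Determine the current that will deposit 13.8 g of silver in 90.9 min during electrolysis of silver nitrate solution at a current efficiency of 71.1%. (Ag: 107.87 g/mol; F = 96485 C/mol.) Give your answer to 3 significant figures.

3.18 A

n(Ag) = 13.8 / 107.87 = 0.1279 mol
Ag⁺ + e⁻ → Ag, so n(e⁻) = 0.1279 mol
Q = 0.1279 × 96485 / 0.711 = 17360 C
I = Q / t = 17360 / 5454 s = 3.18 A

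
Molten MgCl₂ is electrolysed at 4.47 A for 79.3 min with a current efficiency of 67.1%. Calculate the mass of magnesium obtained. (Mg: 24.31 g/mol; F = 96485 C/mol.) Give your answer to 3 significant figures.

1.80 g

Q = 4.47 × 4758 = 21270 C
n(e⁻) = 21270 / 96485 = 0.2204 mol
Mg²⁺ + 2e⁻ → Mg, so theoretical m(Mg) = 0.1102 × 24.31 = 2.679 g
Actual mass = 67.1% × 2.679 = 1.80 g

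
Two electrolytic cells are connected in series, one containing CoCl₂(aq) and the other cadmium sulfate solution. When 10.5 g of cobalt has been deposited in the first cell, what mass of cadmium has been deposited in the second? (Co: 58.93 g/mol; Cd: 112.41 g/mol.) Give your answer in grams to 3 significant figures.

20.0 g

n(Co) = 10.5 / 58.93 = 0.1782 mol
Co²⁺ + 2e⁻ → Co, so n(e⁻) = 2 × 0.1782 = 0.3564 mol
In series, the same 0.3564 mol of electrons flows through the second cell.
Cd²⁺ + 2e⁻ → Cd, so n(Cd) = 0.3564 / 2 = 0.1782 mol
m(Cd) = 0.1782 × 112.41 = 20.0 g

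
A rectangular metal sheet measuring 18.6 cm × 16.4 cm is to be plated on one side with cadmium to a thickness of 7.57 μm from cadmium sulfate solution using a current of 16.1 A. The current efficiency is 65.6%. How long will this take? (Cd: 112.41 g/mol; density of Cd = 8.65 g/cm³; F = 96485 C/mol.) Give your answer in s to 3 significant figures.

325 s

Plated area = 18.6 × 16.4 = 305.0 cm²
Volume = 305.0 × 7.57×10⁻⁴ cm = 0.2309 cm³
m(Cd) = 0.2309 × 8.65 = 1.997 g
n(Cd) = 1.997 / 112.41 = 0.01777 mol; n(e⁻) = 2 × 0.01777 = 0.03554 mol
Q = 0.03554 × 96485 / 0.656 = 5227 C
t = 5227 / 16.1 = 324.7 s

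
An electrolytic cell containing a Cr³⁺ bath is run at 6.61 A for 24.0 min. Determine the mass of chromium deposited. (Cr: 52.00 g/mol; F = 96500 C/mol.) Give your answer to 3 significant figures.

1.71 g

Q = 6.61 A × 1440 s = 9518 C
n(e⁻) = Q/F = 9518/96500 = 0.09863 mol
Cr³⁺ + 3e⁻ → Cr, so n(Cr) = 0.09863 / 3 = 0.03288 mol
m = 0.03288 × 52.00 = 1.71 g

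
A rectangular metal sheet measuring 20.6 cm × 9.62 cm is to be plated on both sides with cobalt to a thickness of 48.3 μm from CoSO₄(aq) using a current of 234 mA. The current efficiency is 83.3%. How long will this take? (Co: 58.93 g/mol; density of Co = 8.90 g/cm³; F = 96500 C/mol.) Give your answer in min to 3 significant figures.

Plated area = 2 × 20.6 × 9.62 = 396.3 cm²
Volume = 396.3 × 48.3×10⁻⁴ cm = 1.914 cm³
m(Co) = 1.914 × 8.90 = 17.03 g
n(Co) = 17.03 / 58.93 = 0.2890 mol; n(e⁻) = 2 × 0.2890 = 0.5780 mol
Q = 0.5780 × 96500 / 0.833 = 66960 C
t = 66960 / 0.234 = 2.862×10^5 s = 4770 min

4770 min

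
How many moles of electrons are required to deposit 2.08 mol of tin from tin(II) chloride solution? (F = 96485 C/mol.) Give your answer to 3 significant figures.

Sn²⁺ + 2e⁻ → Sn, so n(e⁻) = 2 × 2.08 = 4.160 mol

4.16 mol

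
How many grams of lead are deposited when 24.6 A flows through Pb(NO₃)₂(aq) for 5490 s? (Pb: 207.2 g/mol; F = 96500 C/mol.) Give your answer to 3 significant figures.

145 g

Q = 24.6 A × 5490 s = 1.351×10^5 C
n(e⁻) = 1.351×10^5 / 96500 = 1.400 mol
Pb²⁺ + 2e⁻ → Pb, so n(Pb) = 1.400 / 2 = 0.7000 mol
m = 0.7000 × 207.2 = 145 g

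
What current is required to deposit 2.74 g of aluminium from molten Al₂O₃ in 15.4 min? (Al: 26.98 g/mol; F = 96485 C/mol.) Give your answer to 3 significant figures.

31.8 A

n(Al) = 2.74 / 26.98 = 0.1016 mol
Al³⁺ + 3e⁻ → Al, so n(e⁻) = 3 × 0.1016 = 0.3048 mol
Q = 0.3048 × 96485 = 29410 C
I = Q / t = 29410 / 924 s = 31.8 A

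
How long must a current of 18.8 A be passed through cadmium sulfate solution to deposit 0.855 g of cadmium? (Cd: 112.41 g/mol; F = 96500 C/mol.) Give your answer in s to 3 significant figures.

78.1 s

n(Cd) = 0.855 / 112.41 = 0.007606 mol
Cd²⁺ + 2e⁻ → Cd, so n(e⁻) = 2 × 0.007606 = 0.01521 mol
Q = 0.01521 × 96500 = 1468 C
t = Q / I = 1468 / 18.8 = 78.09 s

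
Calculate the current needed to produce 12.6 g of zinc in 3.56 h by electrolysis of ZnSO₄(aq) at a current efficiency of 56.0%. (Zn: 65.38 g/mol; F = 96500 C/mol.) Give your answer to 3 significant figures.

5.18 A

n(Zn) = 12.6 / 65.38 = 0.1927 mol
Zn²⁺ + 2e⁻ → Zn, so n(e⁻) = 2 × 0.1927 = 0.3854 mol
Q = 0.3854 × 96500 / 0.560 = 66410 C
I = Q / t = 66410 / 12816 s = 5.18 A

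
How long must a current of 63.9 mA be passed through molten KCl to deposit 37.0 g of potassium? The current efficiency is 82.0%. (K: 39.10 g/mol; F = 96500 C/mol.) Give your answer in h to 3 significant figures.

n(K) = 37.0 / 39.10 = 0.9463 mol
K⁺ + e⁻ → K, so n(e⁻) = 0.9463 mol
Q = 0.9463 × 96500 / 0.820 = 1.114×10^5 C
t = Q / I = 1.114×10^5 / 0.0639 = 1.743×10^6 s = 484 h

484 h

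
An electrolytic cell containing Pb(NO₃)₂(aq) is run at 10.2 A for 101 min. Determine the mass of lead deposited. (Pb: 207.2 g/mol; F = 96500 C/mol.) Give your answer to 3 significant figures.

66.4 g

Q = 10.2 A × 6060 s = 61810 C
n(e⁻) = Q/F = 61810/96500 = 0.6405 mol
Pb²⁺ + 2e⁻ → Pb, so n(Pb) = 0.6405 / 2 = 0.3203 mol
m = 0.3203 × 207.2 = 66.4 g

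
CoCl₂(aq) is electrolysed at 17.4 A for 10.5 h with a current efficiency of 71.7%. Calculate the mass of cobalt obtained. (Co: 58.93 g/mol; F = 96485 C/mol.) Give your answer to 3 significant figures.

144 g

Q = 17.4 × 37800 = 6.577×10^5 C
n(e⁻) = 6.577×10^5 / 96485 = 6.817 mol
Co²⁺ + 2e⁻ → Co, so theoretical m(Co) = 3.409 × 58.93 = 200.9 g
Actual mass = 71.7% × 200.9 = 144 g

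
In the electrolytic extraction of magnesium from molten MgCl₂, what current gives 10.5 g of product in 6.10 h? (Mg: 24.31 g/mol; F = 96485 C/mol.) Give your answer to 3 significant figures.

3.80 A

n(Mg) = 10.5 / 24.31 = 0.4319 mol
Mg²⁺ + 2e⁻ → Mg, so n(e⁻) = 2 × 0.4319 = 0.8638 mol
Q = 0.8638 × 96485 = 83340 C
I = Q / t = 83340 / 21960 s = 3.80 A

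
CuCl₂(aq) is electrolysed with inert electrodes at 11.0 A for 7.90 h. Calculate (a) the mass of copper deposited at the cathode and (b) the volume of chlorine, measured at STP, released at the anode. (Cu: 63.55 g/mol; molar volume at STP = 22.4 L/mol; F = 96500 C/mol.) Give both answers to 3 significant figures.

103 g Cu; 36.3 L Cl₂

Q = 11.0 × 28440 = 3.128×10^5 C; n(e⁻) = 3.128×10^5 / 96500 = 3.241 mol
Cathode: Cu²⁺ + 2e⁻ → Cu → n(Cu) = 3.241/2 = 1.621 mol → 103 g
Anode: 2Cl⁻ → Cl₂ + 2e⁻ → n(Cl₂) = 3.241/2 = 1.621 mol → 36.3 L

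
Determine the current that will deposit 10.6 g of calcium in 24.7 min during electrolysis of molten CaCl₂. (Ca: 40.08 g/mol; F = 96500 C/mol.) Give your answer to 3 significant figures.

n(Ca) = 10.6 / 40.08 = 0.2645 mol
Ca²⁺ + 2e⁻ → Ca, so n(e⁻) = 2 × 0.2645 = 0.5290 mol
Q = 0.5290 × 96500 = 51050 C
I = Q / t = 51050 / 1482 s = 34.4 A

34.4 A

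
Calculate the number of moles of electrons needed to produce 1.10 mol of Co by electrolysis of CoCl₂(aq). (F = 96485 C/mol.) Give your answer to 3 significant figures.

Co²⁺ + 2e⁻ → Co, so n(e⁻) = 2 × 1.10 = 2.200 mol

2.20 mol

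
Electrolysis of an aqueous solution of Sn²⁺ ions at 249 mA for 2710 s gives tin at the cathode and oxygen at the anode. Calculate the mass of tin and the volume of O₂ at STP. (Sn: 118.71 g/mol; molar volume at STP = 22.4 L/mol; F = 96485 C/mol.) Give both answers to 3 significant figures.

Q = 0.249 × 2710 = 674.8 C; n(e⁻) = 674.8 / 96485 = 0.006994 mol
Cathode: Sn²⁺ + 2e⁻ → Sn → n(Sn) = 0.006994/2 = 0.003497 mol → 0.415 g
Anode: 2H₂O → O₂ + 4H⁺ + 4e⁻ → n(O₂) = 0.006994/4 = 0.001749 mol → 0.0392 L

0.415 g Sn; 0.0392 L O₂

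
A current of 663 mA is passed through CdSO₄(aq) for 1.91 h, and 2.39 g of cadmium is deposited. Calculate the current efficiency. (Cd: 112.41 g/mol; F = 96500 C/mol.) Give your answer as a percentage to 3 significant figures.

Q = 0.663 × 6876 = 4559 C
n(e⁻) = 4559 / 96500 = 0.04724 mol
Cd²⁺ + 2e⁻ → Cd, so theoretical n(Cd) = 0.02362 mol → 2.655 g
Efficiency = 2.39 / 2.655 = 0.9002 = 90.0%

90.0%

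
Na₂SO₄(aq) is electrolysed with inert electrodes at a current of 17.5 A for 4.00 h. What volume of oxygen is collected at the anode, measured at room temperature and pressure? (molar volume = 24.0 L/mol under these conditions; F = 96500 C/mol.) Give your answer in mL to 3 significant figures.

Q = 17.5 A × 14400 s = 2.520×10^5 C
n(e⁻) = Q/F = 2.520×10^5/96500 = 2.611 mol
2H₂O → O₂ + 4H⁺ + 4e⁻, so n(O₂) = 2.611 / 4 = 0.6528 mol
V = 0.6528 × 24.0 = 15.67 L
= 15700 mL

15700 mL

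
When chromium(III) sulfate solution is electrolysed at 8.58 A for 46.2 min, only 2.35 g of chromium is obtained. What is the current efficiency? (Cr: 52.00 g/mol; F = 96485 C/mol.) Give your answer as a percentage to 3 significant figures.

55.0%

Q = 8.58 × 2772 = 23780 C
n(e⁻) = 23780 / 96485 = 0.2465 mol
Cr³⁺ + 3e⁻ → Cr, so theoretical n(Cr) = 0.08217 mol → 4.273 g
Efficiency = 2.35 / 4.273 = 0.5500 = 55.0%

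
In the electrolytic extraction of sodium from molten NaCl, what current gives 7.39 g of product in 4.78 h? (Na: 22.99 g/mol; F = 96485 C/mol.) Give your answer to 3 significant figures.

n(Na) = 7.39 / 22.99 = 0.3214 mol
Na⁺ + e⁻ → Na, so n(e⁻) = 0.3214 mol
Q = 0.3214 × 96485 = 31010 C
I = Q / t = 31010 / 17208 s = 1.80 A

1.80 A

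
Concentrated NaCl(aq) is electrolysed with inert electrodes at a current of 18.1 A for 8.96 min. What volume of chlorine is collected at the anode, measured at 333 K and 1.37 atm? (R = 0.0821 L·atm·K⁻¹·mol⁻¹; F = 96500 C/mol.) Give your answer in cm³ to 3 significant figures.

1010 cm³

Q = It = 18.1 × 537.6 = 9731 C
n(e⁻) = Q/F = 9731/96500 = 0.1008 mol
2Cl⁻ → Cl₂ + 2e⁻, so n(Cl₂) = 0.1008 / 2 = 0.05040 mol
V = nRT/P = 0.05040 × 0.0821 × 333 / 1.37 = 1.006 L
= 1010 cm³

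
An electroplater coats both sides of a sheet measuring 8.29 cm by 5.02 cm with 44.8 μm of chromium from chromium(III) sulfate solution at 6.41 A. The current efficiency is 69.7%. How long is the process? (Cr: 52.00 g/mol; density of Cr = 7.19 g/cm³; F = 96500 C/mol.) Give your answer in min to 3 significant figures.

55.7 min

Plated area = 2 × 8.29 × 5.02 = 83.23 cm²
Volume = 83.23 × 44.8×10⁻⁴ cm = 0.3729 cm³
m(Cr) = 0.3729 × 7.19 = 2.681 g
n(Cr) = 2.681 / 52.00 = 0.05156 mol; n(e⁻) = 3 × 0.05156 = 0.1547 mol
Q = 0.1547 × 96500 / 0.697 = 21420 C
t = 21420 / 6.41 = 3342 s = 55.7 min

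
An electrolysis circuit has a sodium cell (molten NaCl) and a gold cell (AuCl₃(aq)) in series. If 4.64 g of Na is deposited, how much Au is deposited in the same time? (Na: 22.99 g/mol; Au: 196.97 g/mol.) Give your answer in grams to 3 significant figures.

n(Na) = 4.64 / 22.99 = 0.2018 mol
Na⁺ + e⁻ → Na, so n(e⁻) = 0.2018 mol
Same current for the same time ⇒ same n(e⁻) = 0.2018 mol in both cells.
Au³⁺ + 3e⁻ → Au, so n(Au) = 0.2018 / 3 = 0.06727 mol
m(Au) = 0.06727 × 196.97 = 13.3 g

13.3 g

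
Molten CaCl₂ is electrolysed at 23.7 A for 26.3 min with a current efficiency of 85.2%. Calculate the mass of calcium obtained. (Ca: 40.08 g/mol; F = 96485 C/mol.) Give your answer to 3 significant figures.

Q = 23.7 × 1578 = 37400 C
n(e⁻) = 37400 / 96485 = 0.3876 mol
Ca²⁺ + 2e⁻ → Ca, so theoretical m(Ca) = 0.1938 × 40.08 = 7.768 g
Actual mass = 85.2% × 7.768 = 6.62 g

6.62 g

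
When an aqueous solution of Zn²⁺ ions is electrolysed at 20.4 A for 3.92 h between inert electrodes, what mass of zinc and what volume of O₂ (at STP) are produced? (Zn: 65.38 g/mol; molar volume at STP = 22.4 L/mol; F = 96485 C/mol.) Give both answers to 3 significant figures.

97.5 g Zn; 16.7 L O₂

Q = 20.4 × 14112 = 2.879×10^5 C; n(e⁻) = 2.879×10^5 / 96485 = 2.984 mol
Cathode: Zn²⁺ + 2e⁻ → Zn → n(Zn) = 2.984/2 = 1.492 mol → 97.5 g
Anode: 2H₂O → O₂ + 4H⁺ + 4e⁻ → n(O₂) = 2.984/4 = 0.7460 mol → 16.7 L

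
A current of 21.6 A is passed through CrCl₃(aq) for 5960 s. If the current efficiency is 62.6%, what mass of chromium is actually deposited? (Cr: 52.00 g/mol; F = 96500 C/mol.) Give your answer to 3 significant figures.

14.5 g

Q = 21.6 × 5960 = 1.287×10^5 C
n(e⁻) = 1.287×10^5 / 96500 = 1.334 mol
Cr³⁺ + 3e⁻ → Cr, so theoretical m(Cr) = 0.4447 × 52.00 = 23.12 g
Actual mass = 62.6% × 23.12 = 14.5 g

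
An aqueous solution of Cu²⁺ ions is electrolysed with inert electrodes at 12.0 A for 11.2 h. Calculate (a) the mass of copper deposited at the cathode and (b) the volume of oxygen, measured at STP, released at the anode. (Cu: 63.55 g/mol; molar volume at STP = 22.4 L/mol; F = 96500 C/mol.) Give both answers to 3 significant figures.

159 g Cu; 28.1 L O₂

Q = 12.0 × 40320 = 4.838×10^5 C; n(e⁻) = 4.838×10^5 / 96500 = 5.013 mol
Cathode: Cu²⁺ + 2e⁻ → Cu → n(Cu) = 5.013/2 = 2.507 mol → 159 g
Anode: 2H₂O → O₂ + 4H⁺ + 4e⁻ → n(O₂) = 5.013/4 = 1.253 mol → 28.1 L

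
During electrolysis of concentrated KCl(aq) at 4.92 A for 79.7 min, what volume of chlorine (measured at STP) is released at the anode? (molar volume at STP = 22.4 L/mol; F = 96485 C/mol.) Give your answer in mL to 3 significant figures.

2730 mL

Q = It = 4.92 × 4782 = 23530 C
Moles of electrons = 23530 / 96485 = 0.2439 mol
2Cl⁻ → Cl₂ + 2e⁻, so n(Cl₂) = 0.2439 / 2 = 0.1220 mol
V = 0.1220 × 22.4 = 2.733 L
= 2730 mL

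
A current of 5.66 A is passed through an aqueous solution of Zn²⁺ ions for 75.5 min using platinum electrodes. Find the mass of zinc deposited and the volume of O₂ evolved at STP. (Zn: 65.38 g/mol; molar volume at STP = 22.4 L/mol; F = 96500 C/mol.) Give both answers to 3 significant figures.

Q = 5.66 × 4530 = 25640 C; n(e⁻) = 25640 / 96500 = 0.2657 mol
Cathode: Zn²⁺ + 2e⁻ → Zn → n(Zn) = 0.2657/2 = 0.1329 mol → 8.69 g
Anode: 2H₂O → O₂ + 4H⁺ + 4e⁻ → n(O₂) = 0.2657/4 = 0.06643 mol → 1.49 L

8.69 g Zn; 1.49 L O₂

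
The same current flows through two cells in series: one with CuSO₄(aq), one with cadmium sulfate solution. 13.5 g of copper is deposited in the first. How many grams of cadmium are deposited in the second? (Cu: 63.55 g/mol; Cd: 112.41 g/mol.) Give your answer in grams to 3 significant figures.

23.9 g

n(Cu) = 13.5 / 63.55 = 0.2124 mol
Cu²⁺ + 2e⁻ → Cu, so n(e⁻) = 2 × 0.2124 = 0.4248 mol
Since the cells are in series, n(e⁻) in the Cd cell is also 0.4248 mol.
Cd²⁺ + 2e⁻ → Cd, so n(Cd) = 0.4248 / 2 = 0.2124 mol
m(Cd) = 0.2124 × 112.41 = 23.9 g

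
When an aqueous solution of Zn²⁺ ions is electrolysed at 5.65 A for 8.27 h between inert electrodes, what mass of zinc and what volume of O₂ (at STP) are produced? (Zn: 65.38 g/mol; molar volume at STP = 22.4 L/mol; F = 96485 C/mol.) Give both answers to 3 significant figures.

Q = 5.65 × 29772 = 1.682×10^5 C; n(e⁻) = 1.682×10^5 / 96485 = 1.743 mol
Cathode: Zn²⁺ + 2e⁻ → Zn → n(Zn) = 1.743/2 = 0.8715 mol → 57.0 g
Anode: 2H₂O → O₂ + 4H⁺ + 4e⁻ → n(O₂) = 1.743/4 = 0.4358 mol → 9.76 L

57.0 g Zn; 9.76 L O₂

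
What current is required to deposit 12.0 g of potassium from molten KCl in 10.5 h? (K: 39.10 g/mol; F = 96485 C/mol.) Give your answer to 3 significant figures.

n(K) = 12.0 / 39.10 = 0.3069 mol
K⁺ + e⁻ → K, so n(e⁻) = 0.3069 mol
Q = 0.3069 × 96485 = 29610 C
I = Q / t = 29610 / 37800 s = 0.783 A

0.783 A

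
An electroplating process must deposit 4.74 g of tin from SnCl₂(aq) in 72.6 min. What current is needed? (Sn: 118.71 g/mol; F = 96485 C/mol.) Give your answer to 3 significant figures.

n(Sn) = 4.74 / 118.71 = 0.03993 mol
Sn²⁺ + 2e⁻ → Sn, so n(e⁻) = 2 × 0.03993 = 0.07986 mol
Q = 0.07986 × 96485 = 7705 C
I = Q / t = 7705 / 4356 s = 1.77 A

1.77 A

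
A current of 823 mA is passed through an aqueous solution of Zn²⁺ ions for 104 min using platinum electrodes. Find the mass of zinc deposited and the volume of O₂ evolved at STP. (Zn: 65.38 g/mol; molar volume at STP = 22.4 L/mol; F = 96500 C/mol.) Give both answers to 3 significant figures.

Q = 0.823 × 6240 = 5136 C; n(e⁻) = 5136 / 96500 = 0.05322 mol
Cathode: Zn²⁺ + 2e⁻ → Zn → n(Zn) = 0.05322/2 = 0.02661 mol → 1.74 g
Anode: 2H₂O → O₂ + 4H⁺ + 4e⁻ → n(O₂) = 0.05322/4 = 0.01331 mol → 0.298 L

1.74 g Zn; 0.298 L O₂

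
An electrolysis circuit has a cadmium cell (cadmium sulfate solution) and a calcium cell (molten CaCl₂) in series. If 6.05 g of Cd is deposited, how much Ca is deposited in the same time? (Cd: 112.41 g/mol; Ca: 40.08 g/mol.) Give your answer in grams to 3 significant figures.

n(Cd) = 6.05 / 112.41 = 0.05382 mol
Cd²⁺ + 2e⁻ → Cd, so n(e⁻) = 2 × 0.05382 = 0.1076 mol
The cells are in series, so the same charge (and hence the same n(e⁻) = 0.1076 mol) passes through both.
Ca²⁺ + 2e⁻ → Ca, so n(Ca) = 0.1076 / 2 = 0.05380 mol
m(Ca) = 0.05380 × 40.08 = 2.16 g

2.16 g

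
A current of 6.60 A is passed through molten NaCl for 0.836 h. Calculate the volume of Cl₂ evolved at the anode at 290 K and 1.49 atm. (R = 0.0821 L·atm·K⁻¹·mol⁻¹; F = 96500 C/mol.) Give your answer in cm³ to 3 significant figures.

Charge passed = 6.60 × 3009.6 = 19860 C
Moles of electrons = 19860 / 96500 = 0.2058 mol
2Cl⁻ → Cl₂ + 2e⁻, so n(Cl₂) = 0.2058 / 2 = 0.1029 mol
V = nRT/P = 0.1029 × 0.0821 × 290 / 1.49 = 1.644 L
= 1640 cm³

1640 cm³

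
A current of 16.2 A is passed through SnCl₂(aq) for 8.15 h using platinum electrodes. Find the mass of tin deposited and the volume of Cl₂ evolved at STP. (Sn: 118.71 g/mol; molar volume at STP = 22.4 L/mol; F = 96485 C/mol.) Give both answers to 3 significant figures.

Q = 16.2 × 29340 = 4.753×10^5 C; n(e⁻) = 4.753×10^5 / 96485 = 4.926 mol
Cathode: Sn²⁺ + 2e⁻ → Sn → n(Sn) = 4.926/2 = 2.463 mol → 292 g
Anode: 2Cl⁻ → Cl₂ + 2e⁻ → n(Cl₂) = 4.926/2 = 2.463 mol → 55.2 L

292 g Sn; 55.2 L Cl₂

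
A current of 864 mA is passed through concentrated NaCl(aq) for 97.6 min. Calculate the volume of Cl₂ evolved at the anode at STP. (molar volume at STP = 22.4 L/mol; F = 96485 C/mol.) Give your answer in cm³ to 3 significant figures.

Charge passed = 0.864 × 5856 = 5060 C
n(e⁻) = 5060 / 96485 = 0.05244 mol
2Cl⁻ → Cl₂ + 2e⁻, so n(Cl₂) = 0.05244 / 2 = 0.02622 mol
V = 0.02622 × 22.4 = 0.5873 L
= 587 cm³

587 cm³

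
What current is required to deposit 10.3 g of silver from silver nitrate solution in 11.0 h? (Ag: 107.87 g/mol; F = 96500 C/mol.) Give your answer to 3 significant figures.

0.233 A

n(Ag) = 10.3 / 107.87 = 0.09549 mol
Ag⁺ + e⁻ → Ag, so n(e⁻) = 0.09549 mol
Q = 0.09549 × 96500 = 9215 C
I = Q / t = 9215 / 39600 s = 0.233 A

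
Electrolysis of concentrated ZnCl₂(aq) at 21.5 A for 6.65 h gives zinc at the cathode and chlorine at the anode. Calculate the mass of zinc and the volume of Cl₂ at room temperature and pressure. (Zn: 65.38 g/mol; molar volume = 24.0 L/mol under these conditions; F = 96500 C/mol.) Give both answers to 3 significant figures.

174 g Zn; 64.0 L Cl₂

Q = 21.5 × 23940 = 5.147×10^5 C; n(e⁻) = 5.147×10^5 / 96500 = 5.334 mol
Cathode: Zn²⁺ + 2e⁻ → Zn → n(Zn) = 5.334/2 = 2.667 mol → 174 g
Anode: 2Cl⁻ → Cl₂ + 2e⁻ → n(Cl₂) = 5.334/2 = 2.667 mol → 64.0 L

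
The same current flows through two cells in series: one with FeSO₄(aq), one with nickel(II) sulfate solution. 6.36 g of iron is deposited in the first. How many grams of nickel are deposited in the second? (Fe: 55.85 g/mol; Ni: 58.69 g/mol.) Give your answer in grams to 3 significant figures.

n(Fe) = 6.36 / 55.85 = 0.1139 mol
Fe²⁺ + 2e⁻ → Fe, so n(e⁻) = 2 × 0.1139 = 0.2278 mol
Since the cells are in series, n(e⁻) in the Ni cell is also 0.2278 mol.
Ni²⁺ + 2e⁻ → Ni, so n(Ni) = 0.2278 / 2 = 0.1139 mol
m(Ni) = 0.1139 × 58.69 = 6.68 g

6.68 g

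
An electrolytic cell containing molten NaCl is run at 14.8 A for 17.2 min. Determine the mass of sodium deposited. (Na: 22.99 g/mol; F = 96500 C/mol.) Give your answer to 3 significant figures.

Charge passed = 14.8 × 1032 = 15270 C
n(e⁻) = Q/F = 15270/96500 = 0.1582 mol
Na⁺ + e⁻ → Na, so n(Na) = 0.1582 mol
m = 0.1582 × 22.99 = 3.64 g

3.64 g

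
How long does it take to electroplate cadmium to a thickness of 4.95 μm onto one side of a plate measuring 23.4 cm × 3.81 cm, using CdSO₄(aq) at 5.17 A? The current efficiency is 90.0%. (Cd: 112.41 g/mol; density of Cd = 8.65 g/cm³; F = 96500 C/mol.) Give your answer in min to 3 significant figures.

2.35 min

Plated area = 23.4 × 3.81 = 89.15 cm²
Volume = 89.15 × 4.95×10⁻⁴ cm = 0.04413 cm³
m(Cd) = 0.04413 × 8.65 = 0.3817 g
n(Cd) = 0.3817 / 112.41 = 0.003396 mol; n(e⁻) = 2 × 0.003396 = 0.006792 mol
Q = 0.006792 × 96500 / 0.900 = 728.3 C
t = 728.3 / 5.17 = 140.9 s = 2.35 min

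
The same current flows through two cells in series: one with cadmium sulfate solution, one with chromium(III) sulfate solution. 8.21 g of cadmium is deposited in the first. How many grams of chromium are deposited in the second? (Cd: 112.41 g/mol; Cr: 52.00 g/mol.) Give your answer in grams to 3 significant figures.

n(Cd) = 8.21 / 112.41 = 0.07304 mol
Cd²⁺ + 2e⁻ → Cd, so n(e⁻) = 2 × 0.07304 = 0.1461 mol
The cells are in series, so the same charge (and hence the same n(e⁻) = 0.1461 mol) passes through both.
Cr³⁺ + 3e⁻ → Cr, so n(Cr) = 0.1461 / 3 = 0.04870 mol
m(Cr) = 0.04870 × 52.00 = 2.53 g

2.53 g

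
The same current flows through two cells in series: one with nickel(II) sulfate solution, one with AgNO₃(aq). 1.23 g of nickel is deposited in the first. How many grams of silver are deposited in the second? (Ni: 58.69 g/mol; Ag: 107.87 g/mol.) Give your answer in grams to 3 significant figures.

n(Ni) = 1.23 / 58.69 = 0.02096 mol
Ni²⁺ + 2e⁻ → Ni, so n(e⁻) = 2 × 0.02096 = 0.04192 mol
Since the cells are in series, n(e⁻) in the Ag cell is also 0.04192 mol.
Ag⁺ + e⁻ → Ag, so n(Ag) = 0.04192 mol
m(Ag) = 0.04192 × 107.87 = 4.52 g

4.52 g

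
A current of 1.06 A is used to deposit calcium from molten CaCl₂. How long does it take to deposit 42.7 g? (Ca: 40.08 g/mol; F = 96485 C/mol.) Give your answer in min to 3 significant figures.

3230 min

n(Ca) = 42.7 / 40.08 = 1.065 mol
Ca²⁺ + 2e⁻ → Ca, so n(e⁻) = 2 × 1.065 = 2.130 mol
Q = 2.130 × 96485 = 2.055×10^5 C
t = Q / I = 2.055×10^5 / 1.06 = 1.939×10^5 s = 3230 min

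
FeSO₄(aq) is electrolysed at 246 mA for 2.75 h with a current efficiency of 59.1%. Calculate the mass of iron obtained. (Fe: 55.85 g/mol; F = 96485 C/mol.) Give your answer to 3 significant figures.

0.417 g

Q = 0.246 × 9900 = 2435 C
n(e⁻) = 2435 / 96485 = 0.02524 mol
Fe²⁺ + 2e⁻ → Fe, so theoretical m(Fe) = 0.01262 × 55.85 = 0.7048 g
Actual mass = 59.1% × 0.7048 = 0.417 g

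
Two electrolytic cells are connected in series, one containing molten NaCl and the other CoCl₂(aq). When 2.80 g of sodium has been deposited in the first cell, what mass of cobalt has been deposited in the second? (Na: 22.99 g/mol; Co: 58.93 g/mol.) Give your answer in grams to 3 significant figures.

3.59 g

n(Na) = 2.80 / 22.99 = 0.1218 mol
Na⁺ + e⁻ → Na, so n(e⁻) = 0.1218 mol
Since the cells are in series, n(e⁻) in the Co cell is also 0.1218 mol.
Co²⁺ + 2e⁻ → Co, so n(Co) = 0.1218 / 2 = 0.06090 mol
m(Co) = 0.06090 × 58.93 = 3.59 g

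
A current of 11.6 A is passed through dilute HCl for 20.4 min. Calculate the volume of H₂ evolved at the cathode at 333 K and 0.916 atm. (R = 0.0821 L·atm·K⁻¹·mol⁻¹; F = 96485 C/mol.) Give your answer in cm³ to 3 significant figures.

2200 cm³

Q = 11.6 A × 1224 s = 14200 C
n(e⁻) = 14200 / 96485 = 0.1472 mol
2H⁺ + 2e⁻ → H₂, so n(H₂) = 0.1472 / 2 = 0.07360 mol
V = nRT/P = 0.07360 × 0.0821 × 333 / 0.916 = 2.197 L
= 2200 cm³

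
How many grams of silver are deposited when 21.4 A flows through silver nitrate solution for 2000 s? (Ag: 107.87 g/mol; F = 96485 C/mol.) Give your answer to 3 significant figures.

47.9 g

Charge passed = 21.4 × 2000 = 42800 C
n(e⁻) = Q/F = 42800/96485 = 0.4436 mol
Ag⁺ + e⁻ → Ag, so n(Ag) = 0.4436 mol
m = 0.4436 × 107.87 = 47.9 g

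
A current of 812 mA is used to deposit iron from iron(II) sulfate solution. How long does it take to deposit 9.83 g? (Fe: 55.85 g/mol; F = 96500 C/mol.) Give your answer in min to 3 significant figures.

697 min

n(Fe) = 9.83 / 55.85 = 0.1760 mol
Fe²⁺ + 2e⁻ → Fe, so n(e⁻) = 2 × 0.1760 = 0.3520 mol
Q = 0.3520 × 96500 = 33970 C
t = Q / I = 33970 / 0.812 = 41830 s = 697 min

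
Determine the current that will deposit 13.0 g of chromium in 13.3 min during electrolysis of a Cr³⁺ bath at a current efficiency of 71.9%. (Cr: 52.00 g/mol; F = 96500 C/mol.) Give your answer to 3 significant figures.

n(Cr) = 13.0 / 52.00 = 0.2500 mol
Cr³⁺ + 3e⁻ → Cr, so n(e⁻) = 3 × 0.2500 = 0.7500 mol
Q = 0.7500 × 96500 / 0.719 = 1.007×10^5 C
I = Q / t = 1.007×10^5 / 798 s = 126 A

126 A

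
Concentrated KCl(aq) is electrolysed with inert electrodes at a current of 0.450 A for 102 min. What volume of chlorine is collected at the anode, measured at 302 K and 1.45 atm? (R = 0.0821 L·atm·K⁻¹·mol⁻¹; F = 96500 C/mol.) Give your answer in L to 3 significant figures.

Q = It = 0.450 × 6120 = 2754 C
Moles of electrons = 2754 / 96500 = 0.02854 mol
2Cl⁻ → Cl₂ + 2e⁻, so n(Cl₂) = 0.02854 / 2 = 0.01427 mol
V = nRT/P = 0.01427 × 0.0821 × 302 / 1.45 = 0.2440 L

0.244 L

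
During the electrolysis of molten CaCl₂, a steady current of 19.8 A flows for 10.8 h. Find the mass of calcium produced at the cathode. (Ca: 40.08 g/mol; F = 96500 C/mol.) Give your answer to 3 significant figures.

160 g

Q = It = 19.8 × 38880 = 7.698×10^5 C
Moles of electrons = 7.698×10^5 / 96500 = 7.977 mol
Ca²⁺ + 2e⁻ → Ca, so n(Ca) = 7.977 / 2 = 3.989 mol
m = 3.989 × 40.08 = 160 g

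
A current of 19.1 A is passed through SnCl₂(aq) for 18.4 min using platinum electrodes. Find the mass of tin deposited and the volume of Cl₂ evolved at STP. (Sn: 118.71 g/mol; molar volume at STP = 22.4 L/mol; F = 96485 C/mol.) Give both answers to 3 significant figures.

Q = 19.1 × 1104 = 21090 C; n(e⁻) = 21090 / 96485 = 0.2186 mol
Cathode: Sn²⁺ + 2e⁻ → Sn → n(Sn) = 0.2186/2 = 0.1093 mol → 13.0 g
Anode: 2Cl⁻ → Cl₂ + 2e⁻ → n(Cl₂) = 0.2186/2 = 0.1093 mol → 2.45 L

13.0 g Sn; 2.45 L Cl₂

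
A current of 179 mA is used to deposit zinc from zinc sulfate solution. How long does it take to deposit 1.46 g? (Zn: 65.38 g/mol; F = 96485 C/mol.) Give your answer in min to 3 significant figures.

n(Zn) = 1.46 / 65.38 = 0.02233 mol
Zn²⁺ + 2e⁻ → Zn, so n(e⁻) = 2 × 0.02233 = 0.04466 mol
Q = 0.04466 × 96485 = 4309 C
t = Q / I = 4309 / 0.179 = 24070 s = 401 min

401 min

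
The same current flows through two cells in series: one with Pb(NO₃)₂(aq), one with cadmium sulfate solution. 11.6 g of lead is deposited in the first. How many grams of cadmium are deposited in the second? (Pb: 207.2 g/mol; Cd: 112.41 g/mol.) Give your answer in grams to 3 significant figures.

6.29 g

n(Pb) = 11.6 / 207.2 = 0.05598 mol
Pb²⁺ + 2e⁻ → Pb, so n(e⁻) = 2 × 0.05598 = 0.1120 mol
In series, the same 0.1120 mol of electrons flows through the second cell.
Cd²⁺ + 2e⁻ → Cd, so n(Cd) = 0.1120 / 2 = 0.05600 mol
m(Cd) = 0.05600 × 112.41 = 6.29 g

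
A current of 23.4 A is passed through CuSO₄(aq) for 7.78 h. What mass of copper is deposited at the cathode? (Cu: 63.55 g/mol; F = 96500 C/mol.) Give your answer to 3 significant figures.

216 g

Charge passed = 23.4 × 28008 = 6.554×10^5 C
Moles of electrons = 6.554×10^5 / 96500 = 6.792 mol
Cu²⁺ + 2e⁻ → Cu, so n(Cu) = 6.792 / 2 = 3.396 mol
m = 3.396 × 63.55 = 216 g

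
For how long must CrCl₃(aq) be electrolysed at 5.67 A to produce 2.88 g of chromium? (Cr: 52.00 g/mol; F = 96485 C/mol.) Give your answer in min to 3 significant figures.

n(Cr) = 2.88 / 52.00 = 0.05538 mol
Cr³⁺ + 3e⁻ → Cr, so n(e⁻) = 3 × 0.05538 = 0.1661 mol
Q = 0.1661 × 96485 = 16030 C
t = Q / I = 16030 / 5.67 = 2827 s = 47.1 min

47.1 min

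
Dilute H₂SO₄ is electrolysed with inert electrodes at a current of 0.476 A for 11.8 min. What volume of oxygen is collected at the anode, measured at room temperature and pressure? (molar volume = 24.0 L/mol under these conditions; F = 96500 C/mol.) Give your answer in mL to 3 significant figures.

21.0 mL

Q = 0.476 A × 708 s = 337.0 C
n(e⁻) = 337.0 / 96500 = 0.003492 mol
2H₂O → O₂ + 4H⁺ + 4e⁻, so n(O₂) = 0.003492 / 4 = 8.730×10^-4 mol
V = 8.730×10^-4 × 24.0 = 0.02095 L
= 21.0 mL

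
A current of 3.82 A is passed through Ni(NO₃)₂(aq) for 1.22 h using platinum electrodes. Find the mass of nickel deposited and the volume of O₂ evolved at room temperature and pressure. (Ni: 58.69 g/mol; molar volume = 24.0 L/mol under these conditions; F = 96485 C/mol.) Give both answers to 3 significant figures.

5.10 g Ni; 1.04 L O₂

Q = 3.82 × 4392 = 16780 C; n(e⁻) = 16780 / 96485 = 0.1739 mol
Cathode: Ni²⁺ + 2e⁻ → Ni → n(Ni) = 0.1739/2 = 0.08695 mol → 5.10 g
Anode: 2H₂O → O₂ + 4H⁺ + 4e⁻ → n(O₂) = 0.1739/4 = 0.04348 mol → 1.04 L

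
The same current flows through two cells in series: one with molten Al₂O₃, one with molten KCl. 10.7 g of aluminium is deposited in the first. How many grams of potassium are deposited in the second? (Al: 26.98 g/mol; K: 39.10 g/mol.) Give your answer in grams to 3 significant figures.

n(Al) = 10.7 / 26.98 = 0.3966 mol
Al³⁺ + 3e⁻ → Al, so n(e⁻) = 3 × 0.3966 = 1.190 mol
In series, the same 1.190 mol of electrons flows through the second cell.
K⁺ + e⁻ → K, so n(K) = 1.190 mol
m(K) = 1.190 × 39.10 = 46.5 g

46.5 g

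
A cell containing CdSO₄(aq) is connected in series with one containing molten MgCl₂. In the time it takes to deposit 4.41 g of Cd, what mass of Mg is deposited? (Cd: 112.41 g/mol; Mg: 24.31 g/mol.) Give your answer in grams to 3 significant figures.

0.954 g

n(Cd) = 4.41 / 112.41 = 0.03923 mol
Cd²⁺ + 2e⁻ → Cd, so n(e⁻) = 2 × 0.03923 = 0.07846 mol
Same current for the same time ⇒ same n(e⁻) = 0.07846 mol in both cells.
Mg²⁺ + 2e⁻ → Mg, so n(Mg) = 0.07846 / 2 = 0.03923 mol
m(Mg) = 0.03923 × 24.31 = 0.954 g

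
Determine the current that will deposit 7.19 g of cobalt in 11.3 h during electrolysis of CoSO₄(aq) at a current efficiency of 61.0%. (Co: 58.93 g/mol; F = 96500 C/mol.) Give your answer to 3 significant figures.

n(Co) = 7.19 / 58.93 = 0.1220 mol
Co²⁺ + 2e⁻ → Co, so n(e⁻) = 2 × 0.1220 = 0.2440 mol
Q = 0.2440 × 96500 / 0.610 = 38600 C
I = Q / t = 38600 / 40680 s = 0.949 A

0.949 A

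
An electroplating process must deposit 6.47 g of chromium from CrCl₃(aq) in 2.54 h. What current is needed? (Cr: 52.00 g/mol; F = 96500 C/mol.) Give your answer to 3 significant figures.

3.94 A

n(Cr) = 6.47 / 52.00 = 0.1244 mol
Cr³⁺ + 3e⁻ → Cr, so n(e⁻) = 3 × 0.1244 = 0.3732 mol
Q = 0.3732 × 96500 = 36010 C
I = Q / t = 36010 / 9144 s = 3.94 A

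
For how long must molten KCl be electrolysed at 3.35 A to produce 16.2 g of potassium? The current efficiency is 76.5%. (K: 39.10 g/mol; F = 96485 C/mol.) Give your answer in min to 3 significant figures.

260 min

n(K) = 16.2 / 39.10 = 0.4143 mol
K⁺ + e⁻ → K, so n(e⁻) = 0.4143 mol
Q = 0.4143 × 96485 / 0.765 = 52250 C
t = Q / I = 52250 / 3.35 = 15600 s = 260 min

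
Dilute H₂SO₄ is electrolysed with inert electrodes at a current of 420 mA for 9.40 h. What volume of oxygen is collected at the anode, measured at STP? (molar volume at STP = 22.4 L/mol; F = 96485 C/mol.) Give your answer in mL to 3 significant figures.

825 mL

Charge passed = 0.420 × 33840 = 14210 C
n(e⁻) = 14210 / 96485 = 0.1473 mol
2H₂O → O₂ + 4H⁺ + 4e⁻, so n(O₂) = 0.1473 / 4 = 0.03683 mol
V = 0.03683 × 22.4 = 0.8250 L
= 825 mL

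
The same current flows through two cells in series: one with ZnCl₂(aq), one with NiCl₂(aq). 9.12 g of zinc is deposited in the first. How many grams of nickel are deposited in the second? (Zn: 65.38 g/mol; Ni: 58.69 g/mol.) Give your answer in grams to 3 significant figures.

n(Zn) = 9.12 / 65.38 = 0.1395 mol
Zn²⁺ + 2e⁻ → Zn, so n(e⁻) = 2 × 0.1395 = 0.2790 mol
The cells are in series, so the same charge (and hence the same n(e⁻) = 0.2790 mol) passes through both.
Ni²⁺ + 2e⁻ → Ni, so n(Ni) = 0.2790 / 2 = 0.1395 mol
m(Ni) = 0.1395 × 58.69 = 8.19 g

8.19 g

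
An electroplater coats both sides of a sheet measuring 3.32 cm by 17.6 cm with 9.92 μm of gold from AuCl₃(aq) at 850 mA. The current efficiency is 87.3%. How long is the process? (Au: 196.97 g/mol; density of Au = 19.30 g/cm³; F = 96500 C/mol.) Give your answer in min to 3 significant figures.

73.9 min

Plated area = 2 × 3.32 × 17.6 = 116.9 cm²
Volume = 116.9 × 9.92×10⁻⁴ cm = 0.1160 cm³
m(Au) = 0.1160 × 19.30 = 2.239 g
n(Au) = 2.239 / 196.97 = 0.01137 mol; n(e⁻) = 3 × 0.01137 = 0.03411 mol
Q = 0.03411 × 96500 / 0.873 = 3770 C
t = 3770 / 0.850 = 4435 s = 73.9 min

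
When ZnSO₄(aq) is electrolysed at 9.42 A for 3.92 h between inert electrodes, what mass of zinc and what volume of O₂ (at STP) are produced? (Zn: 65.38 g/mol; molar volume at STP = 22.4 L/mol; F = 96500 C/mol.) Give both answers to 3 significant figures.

Q = 9.42 × 14112 = 1.329×10^5 C; n(e⁻) = 1.329×10^5 / 96500 = 1.377 mol
Cathode: Zn²⁺ + 2e⁻ → Zn → n(Zn) = 1.377/2 = 0.6885 mol → 45.0 g
Anode: 2H₂O → O₂ + 4H⁺ + 4e⁻ → n(O₂) = 1.377/4 = 0.3443 mol → 7.71 L

45.0 g Zn; 7.71 L O₂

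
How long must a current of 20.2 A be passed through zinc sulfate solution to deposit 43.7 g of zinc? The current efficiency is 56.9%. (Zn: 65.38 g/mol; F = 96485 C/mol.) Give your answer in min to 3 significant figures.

n(Zn) = 43.7 / 65.38 = 0.6684 mol
Zn²⁺ + 2e⁻ → Zn, so n(e⁻) = 2 × 0.6684 = 1.337 mol
Q = 1.337 × 96485 / 0.569 = 2.267×10^5 C
t = Q / I = 2.267×10^5 / 20.2 = 11220 s = 187 min

187 min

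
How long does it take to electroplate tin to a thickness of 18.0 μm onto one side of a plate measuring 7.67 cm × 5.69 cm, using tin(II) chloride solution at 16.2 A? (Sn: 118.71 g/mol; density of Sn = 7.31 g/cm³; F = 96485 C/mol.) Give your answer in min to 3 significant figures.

0.960 min

Plated area = 7.67 × 5.69 = 43.64 cm²
Volume = 43.64 × 18.0×10⁻⁴ cm = 0.07855 cm³
m(Sn) = 0.07855 × 7.31 = 0.5742 g
n(Sn) = 0.5742 / 118.71 = 0.004837 mol; n(e⁻) = 2 × 0.004837 = 0.009674 mol
Q = 0.009674 × 96485 = 933.4 C
t = 933.4 / 16.2 = 57.62 s = 0.960 min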